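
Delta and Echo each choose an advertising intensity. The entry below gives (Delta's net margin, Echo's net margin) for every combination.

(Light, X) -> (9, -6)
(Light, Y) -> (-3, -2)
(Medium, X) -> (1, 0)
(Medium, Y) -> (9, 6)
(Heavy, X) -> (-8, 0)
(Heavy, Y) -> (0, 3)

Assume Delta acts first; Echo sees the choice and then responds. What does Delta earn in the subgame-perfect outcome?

9

Work backward from Echo's decision.
- Light: Echo compares -6, -2 and picks Y; Delta would get -3.
- Medium: Echo compares 0, 6 and picks Y; Delta would get 9.
- Heavy: Echo compares 0, 3 and picks Y; Delta would get 0.
Among -3, 9, 0, the best is 9 at Medium. Subgame-perfect outcome: (Medium, Y) with payoffs (9, 6).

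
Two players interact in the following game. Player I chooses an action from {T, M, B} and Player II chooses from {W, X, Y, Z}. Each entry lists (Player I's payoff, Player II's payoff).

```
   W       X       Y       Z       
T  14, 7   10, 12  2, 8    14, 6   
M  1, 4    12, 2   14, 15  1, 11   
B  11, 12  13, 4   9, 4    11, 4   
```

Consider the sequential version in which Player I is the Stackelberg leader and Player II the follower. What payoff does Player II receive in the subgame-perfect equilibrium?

15

Player II best-responds to each possible Player I move:
- T: Player II compares 7, 12, 8, 6 and picks X; Player I would get 10.
- M: Player II compares 4, 2, 15, 11 and picks Y; Player I would get 14.
- B: Player II compares 12, 4, 4, 4 and picks W; Player I would get 11.
Among 10, 14, 11, the best is 14 at M. Subgame-perfect outcome: (M, Y) with payoffs (14, 15).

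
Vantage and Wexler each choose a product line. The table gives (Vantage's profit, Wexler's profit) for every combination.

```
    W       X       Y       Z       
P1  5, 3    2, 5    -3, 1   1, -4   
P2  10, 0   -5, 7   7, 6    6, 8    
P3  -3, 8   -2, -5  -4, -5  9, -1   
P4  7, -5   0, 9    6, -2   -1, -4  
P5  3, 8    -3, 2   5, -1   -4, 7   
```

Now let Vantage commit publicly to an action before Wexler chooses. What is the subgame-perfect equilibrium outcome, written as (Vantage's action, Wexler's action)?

(P2, Z)

Work backward from Wexler's decision.
- P1: Wexler compares 3, 5, 1, -4 and picks X; Vantage would get 2.
- P2: Wexler compares 0, 7, 6, 8 and picks Z; Vantage would get 6.
- P3: Wexler compares 8, -5, -5, -1 and picks W; Vantage would get -3.
- P4: Wexler compares -5, 9, -2, -4 and picks X; Vantage would get 0.
- P5: Wexler compares 8, 2, -1, 7 and picks W; Vantage would get 3.
Among 2, 6, -3, 0, 3, the best is 6 at P2. Subgame-perfect outcome: (P2, Z) with payoffs (6, 8).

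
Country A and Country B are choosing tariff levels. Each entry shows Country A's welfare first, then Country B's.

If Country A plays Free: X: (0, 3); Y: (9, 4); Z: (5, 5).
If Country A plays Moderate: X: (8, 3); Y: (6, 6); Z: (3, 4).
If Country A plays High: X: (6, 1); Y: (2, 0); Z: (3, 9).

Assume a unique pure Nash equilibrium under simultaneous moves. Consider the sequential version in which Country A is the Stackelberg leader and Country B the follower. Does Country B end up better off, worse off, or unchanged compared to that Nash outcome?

better off

Solve by backward induction (Country A leads).
- Free: BR = Z, leader payoff 5.
- Moderate: BR = Y, leader payoff 6.
- High: BR = Z, leader payoff 3.
Among 5, 6, 3, the best is 6 at Moderate. Subgame-perfect outcome: (Moderate, Y) with payoffs (6, 6).
For the simultaneous game, intersect best replies.
Country A's best replies: X→Moderate; Y→Free; Z→Free.
Country B's best replies: Free→Z; Moderate→Y; High→Z.
Only (Free, Z) has each player best-responding; Nash payoffs (5, 5).
Country B earns 6 sequentially versus 5 at the Nash outcome: better off.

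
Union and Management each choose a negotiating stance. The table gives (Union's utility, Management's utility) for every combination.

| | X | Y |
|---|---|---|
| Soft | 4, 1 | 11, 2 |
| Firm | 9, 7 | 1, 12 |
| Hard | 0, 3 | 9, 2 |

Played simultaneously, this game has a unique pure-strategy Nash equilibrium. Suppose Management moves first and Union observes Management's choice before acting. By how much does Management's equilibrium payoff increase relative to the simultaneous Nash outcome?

Work backward from Union's decision.
- X → Union plays Firm (best of 4, 9, 0); Management gets 7.
- Y → Union plays Soft (best of 11, 1, 9); Management gets 2.
Maximizing over 7, 2, Management chooses X. Subgame-perfect outcome: (Firm, X) with payoffs (9, 7).
Now find the simultaneous Nash equilibrium.
Union's best replies: X→Firm; Y→Soft.
Management's best replies: Soft→Y; Firm→Y; Hard→X.
The unique mutual best reply is (Soft, Y), giving (11, 2).
Management's commitment gain: 7 − 2 = 5.

5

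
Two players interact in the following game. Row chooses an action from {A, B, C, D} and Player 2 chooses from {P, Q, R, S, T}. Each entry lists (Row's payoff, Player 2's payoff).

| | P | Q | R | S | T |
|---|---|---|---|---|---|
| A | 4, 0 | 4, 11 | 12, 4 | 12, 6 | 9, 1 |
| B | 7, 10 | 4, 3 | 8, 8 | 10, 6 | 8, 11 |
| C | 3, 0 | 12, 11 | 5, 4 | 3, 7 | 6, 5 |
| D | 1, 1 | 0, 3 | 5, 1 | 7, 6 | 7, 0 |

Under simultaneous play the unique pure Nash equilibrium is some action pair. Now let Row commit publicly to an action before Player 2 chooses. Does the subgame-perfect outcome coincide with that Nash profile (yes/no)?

yes

Backward induction with Row moving first.
- A: BR = Q, leader payoff 4.
- B: BR = T, leader payoff 8.
- C: BR = Q, leader payoff 12.
- D: BR = S, leader payoff 7.
Among 4, 8, 12, 7, the best is 12 at C. Subgame-perfect outcome: (C, Q) with payoffs (12, 11).
Now find the simultaneous Nash equilibrium.
Row's best replies: P→B; Q→C; R→A; S→A; T→A.
Player 2's best replies: A→Q; B→T; C→Q; D→S.
The unique mutual best reply is (C, Q), giving (12, 11).
Sequential outcome (C, Q) coincides with the Nash profile (C, Q).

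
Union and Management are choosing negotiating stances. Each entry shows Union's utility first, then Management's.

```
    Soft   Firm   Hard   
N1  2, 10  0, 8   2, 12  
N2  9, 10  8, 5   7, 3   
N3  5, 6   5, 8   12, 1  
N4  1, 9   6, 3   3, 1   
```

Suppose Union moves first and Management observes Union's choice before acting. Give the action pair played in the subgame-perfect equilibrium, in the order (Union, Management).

(N2, Soft)

Backward induction with Union moving first.
- N1 → Management plays Hard (best of 10, 8, 12); Union gets 2.
- N2 → Management plays Soft (best of 10, 5, 3); Union gets 9.
- N3 → Management plays Firm (best of 6, 8, 1); Union gets 5.
- N4 → Management plays Soft (best of 9, 3, 1); Union gets 1.
Among 2, 9, 5, 1, the best is 9 at N2. Subgame-perfect outcome: (N2, Soft) with payoffs (9, 10).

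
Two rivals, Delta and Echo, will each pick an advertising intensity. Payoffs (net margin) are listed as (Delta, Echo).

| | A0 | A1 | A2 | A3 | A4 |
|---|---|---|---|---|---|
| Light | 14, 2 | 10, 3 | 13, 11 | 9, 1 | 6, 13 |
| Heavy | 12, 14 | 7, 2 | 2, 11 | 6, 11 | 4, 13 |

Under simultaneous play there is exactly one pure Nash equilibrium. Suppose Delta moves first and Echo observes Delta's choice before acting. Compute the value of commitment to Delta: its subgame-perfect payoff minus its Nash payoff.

6

Echo best-responds to each possible Delta move:
- Light: BR = A4, leader payoff 6.
- Heavy: BR = A0, leader payoff 12.
Delta's induced payoffs are 6, 12, so Delta commits to Heavy. Subgame-perfect outcome: (Heavy, A0) with payoffs (12, 14).
Under simultaneous play:
Delta's best replies: A0→Light; A1→Light; A2→Light; A3→Light; A4→Light.
Echo's best replies: Light→A4; Heavy→A0.
Only (Light, A4) has each player best-responding; Nash payoffs (6, 13).
Delta's commitment gain: 12 − 6 = 6.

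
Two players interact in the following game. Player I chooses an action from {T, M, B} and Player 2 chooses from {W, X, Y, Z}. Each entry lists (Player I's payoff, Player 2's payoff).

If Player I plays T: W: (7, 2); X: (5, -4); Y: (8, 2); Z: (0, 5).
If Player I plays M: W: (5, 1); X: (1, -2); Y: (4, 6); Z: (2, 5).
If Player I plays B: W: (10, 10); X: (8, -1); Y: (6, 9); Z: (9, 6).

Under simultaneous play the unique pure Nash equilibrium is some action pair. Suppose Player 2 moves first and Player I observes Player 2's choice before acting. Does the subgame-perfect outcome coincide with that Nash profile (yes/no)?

Player I best-responds to each possible Player 2 move:
- W: BR = B, leader payoff 10.
- X: BR = B, leader payoff -1.
- Y: BR = T, leader payoff 2.
- Z: BR = B, leader payoff 6.
Player 2's induced payoffs are 10, -1, 2, 6, so Player 2 commits to W. Subgame-perfect outcome: (B, W) with payoffs (10, 10).
Under simultaneous play:
Player I's best replies: W→B; X→B; Y→T; Z→B.
Player 2's best replies: T→Z; M→Y; B→W.
The unique mutual best reply is (B, W), giving (10, 10).
Sequential outcome (B, W) coincides with the Nash profile (B, W).

yes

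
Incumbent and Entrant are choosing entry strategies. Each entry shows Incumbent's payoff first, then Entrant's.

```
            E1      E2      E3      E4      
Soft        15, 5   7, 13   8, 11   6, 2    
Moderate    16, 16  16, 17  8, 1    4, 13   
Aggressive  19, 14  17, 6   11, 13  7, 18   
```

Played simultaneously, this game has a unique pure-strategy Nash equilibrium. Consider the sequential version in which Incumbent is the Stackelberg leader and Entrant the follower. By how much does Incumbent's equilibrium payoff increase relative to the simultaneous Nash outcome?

Backward induction with Incumbent moving first.
- Soft → Entrant plays E2 (best of 5, 13, 11, 2); Incumbent gets 7.
- Moderate → Entrant plays E2 (best of 16, 17, 1, 13); Incumbent gets 16.
- Aggressive → Entrant plays E4 (best of 14, 6, 13, 18); Incumbent gets 7.
Incumbent's induced payoffs are 7, 16, 7, so Incumbent commits to Moderate. Subgame-perfect outcome: (Moderate, E2) with payoffs (16, 17).
For the simultaneous game, intersect best replies.
Incumbent's best replies: E1→Aggressive; E2→Aggressive; E3→Aggressive; E4→Aggressive.
Entrant's best replies: Soft→E2; Moderate→E2; Aggressive→E4.
The unique mutual best reply is (Aggressive, E4), giving (7, 18).
Incumbent's commitment gain: 16 − 7 = 9.

9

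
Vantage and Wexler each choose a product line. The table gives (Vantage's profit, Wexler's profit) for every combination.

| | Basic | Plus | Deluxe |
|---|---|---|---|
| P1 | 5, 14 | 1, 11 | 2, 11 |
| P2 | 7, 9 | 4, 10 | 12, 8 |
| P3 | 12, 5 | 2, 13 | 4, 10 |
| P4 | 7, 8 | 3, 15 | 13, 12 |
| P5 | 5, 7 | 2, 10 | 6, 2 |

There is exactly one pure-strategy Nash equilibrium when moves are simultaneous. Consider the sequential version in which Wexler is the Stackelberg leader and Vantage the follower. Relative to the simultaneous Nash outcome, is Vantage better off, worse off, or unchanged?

better off

Solve by backward induction (Wexler leads).
- Basic → Vantage plays P3 (best of 5, 7, 12, 7, 5); Wexler gets 5.
- Plus → Vantage plays P2 (best of 1, 4, 2, 3, 2); Wexler gets 10.
- Deluxe → Vantage plays P4 (best of 2, 12, 4, 13, 6); Wexler gets 12.
Wexler's induced payoffs are 5, 10, 12, so Wexler commits to Deluxe. Subgame-perfect outcome: (P4, Deluxe) with payoffs (13, 12).
For the simultaneous game, intersect best replies.
Vantage's best replies: Basic→P3; Plus→P2; Deluxe→P4.
Wexler's best replies: P1→Basic; P2→Plus; P3→Plus; P4→Plus; P5→Plus.
Only (P2, Plus) has each player best-responding; Nash payoffs (4, 10).
Vantage earns 13 sequentially versus 4 at the Nash outcome: better off.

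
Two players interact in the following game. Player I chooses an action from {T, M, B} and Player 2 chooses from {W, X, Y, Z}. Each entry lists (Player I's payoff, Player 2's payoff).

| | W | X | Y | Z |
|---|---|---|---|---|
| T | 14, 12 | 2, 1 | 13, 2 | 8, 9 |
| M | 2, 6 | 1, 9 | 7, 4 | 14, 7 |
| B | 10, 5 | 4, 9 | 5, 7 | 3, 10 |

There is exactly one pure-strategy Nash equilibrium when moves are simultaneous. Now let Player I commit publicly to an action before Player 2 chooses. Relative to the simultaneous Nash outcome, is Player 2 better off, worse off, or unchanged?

Player 2 best-responds to each possible Player I move:
- T: Player 2 compares 12, 1, 2, 9 and picks W; Player I would get 14.
- M: Player 2 compares 6, 9, 4, 7 and picks X; Player I would get 1.
- B: Player 2 compares 5, 9, 7, 10 and picks Z; Player I would get 3.
Maximizing over 14, 1, 3, Player I chooses T. Subgame-perfect outcome: (T, W) with payoffs (14, 12).
Under simultaneous play:
Player I's best replies: W→T; X→B; Y→T; Z→M.
Player 2's best replies: T→W; M→X; B→Z.
Only (T, W) has each player best-responding; Nash payoffs (14, 12).
Player 2 earns 12 sequentially versus 12 at the Nash outcome: unchanged.

unchanged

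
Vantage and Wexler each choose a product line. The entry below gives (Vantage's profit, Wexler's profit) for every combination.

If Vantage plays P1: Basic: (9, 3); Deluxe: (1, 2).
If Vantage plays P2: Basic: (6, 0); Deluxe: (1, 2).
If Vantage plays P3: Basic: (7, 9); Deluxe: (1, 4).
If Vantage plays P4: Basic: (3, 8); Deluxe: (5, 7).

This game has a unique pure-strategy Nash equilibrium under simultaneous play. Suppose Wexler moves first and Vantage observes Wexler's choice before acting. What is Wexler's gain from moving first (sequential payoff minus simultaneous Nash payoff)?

Backward induction with Wexler moving first.
- Basic: BR = P1, leader payoff 3.
- Deluxe: BR = P4, leader payoff 7.
Among 3, 7, the best is 7 at Deluxe. Subgame-perfect outcome: (P4, Deluxe) with payoffs (5, 7).
For the simultaneous game, intersect best replies.
Vantage's best replies: Basic→P1; Deluxe→P4.
Wexler's best replies: P1→Basic; P2→Deluxe; P3→Basic; P4→Basic.
The unique mutual best reply is (P1, Basic), giving (9, 3).
Wexler's commitment gain: 7 − 3 = 4.

4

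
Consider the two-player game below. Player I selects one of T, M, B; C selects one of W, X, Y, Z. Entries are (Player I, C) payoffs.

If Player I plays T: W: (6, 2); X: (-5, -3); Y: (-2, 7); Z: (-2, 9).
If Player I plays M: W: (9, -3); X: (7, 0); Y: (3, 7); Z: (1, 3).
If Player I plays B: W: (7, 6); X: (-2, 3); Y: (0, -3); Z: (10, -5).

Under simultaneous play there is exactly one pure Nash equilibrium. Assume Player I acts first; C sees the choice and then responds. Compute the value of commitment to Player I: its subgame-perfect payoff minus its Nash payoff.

C best-responds to each possible Player I move:
- T: C compares 2, -3, 7, 9 and picks Z; Player I would get -2.
- M: C compares -3, 0, 7, 3 and picks Y; Player I would get 3.
- B: C compares 6, 3, -3, -5 and picks W; Player I would get 7.
Among -2, 3, 7, the best is 7 at B. Subgame-perfect outcome: (B, W) with payoffs (7, 6).
Under simultaneous play:
Player I's best replies: W→M; X→M; Y→M; Z→B.
C's best replies: T→Z; M→Y; B→W.
The unique mutual best reply is (M, Y), giving (3, 7).
Player I's commitment gain: 7 − 3 = 4.

4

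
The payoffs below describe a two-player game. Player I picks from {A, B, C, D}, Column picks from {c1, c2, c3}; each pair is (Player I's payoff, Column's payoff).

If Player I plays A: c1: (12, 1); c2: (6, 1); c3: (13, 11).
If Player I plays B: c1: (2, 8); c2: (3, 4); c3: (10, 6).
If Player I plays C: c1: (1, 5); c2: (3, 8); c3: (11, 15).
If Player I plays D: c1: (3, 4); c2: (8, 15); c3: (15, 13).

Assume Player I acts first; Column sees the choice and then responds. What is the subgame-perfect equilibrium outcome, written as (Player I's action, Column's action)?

Backward induction with Player I moving first.
- A: BR = c3, leader payoff 13.
- B: BR = c1, leader payoff 2.
- C: BR = c3, leader payoff 11.
- D: BR = c2, leader payoff 8.
Among 13, 2, 11, 8, the best is 13 at A. Subgame-perfect outcome: (A, c3) with payoffs (13, 11).

(A, c3)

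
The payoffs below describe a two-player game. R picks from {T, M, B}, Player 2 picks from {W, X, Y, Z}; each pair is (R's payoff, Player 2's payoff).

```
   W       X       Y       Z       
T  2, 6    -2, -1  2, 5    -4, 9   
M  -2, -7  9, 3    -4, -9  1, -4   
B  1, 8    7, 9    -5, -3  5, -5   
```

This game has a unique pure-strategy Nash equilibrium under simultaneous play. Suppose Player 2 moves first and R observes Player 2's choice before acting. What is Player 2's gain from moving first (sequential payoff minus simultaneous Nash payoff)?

Work backward from R's decision.
- W: BR = T, leader payoff 6.
- X: BR = M, leader payoff 3.
- Y: BR = T, leader payoff 5.
- Z: BR = B, leader payoff -5.
Among 6, 3, 5, -5, the best is 6 at W. Subgame-perfect outcome: (T, W) with payoffs (2, 6).
Under simultaneous play:
R's best replies: W→T; X→M; Y→T; Z→B.
Player 2's best replies: T→Z; M→X; B→X.
The unique mutual best reply is (M, X), giving (9, 3).
Player 2's commitment gain: 6 − 3 = 3.

3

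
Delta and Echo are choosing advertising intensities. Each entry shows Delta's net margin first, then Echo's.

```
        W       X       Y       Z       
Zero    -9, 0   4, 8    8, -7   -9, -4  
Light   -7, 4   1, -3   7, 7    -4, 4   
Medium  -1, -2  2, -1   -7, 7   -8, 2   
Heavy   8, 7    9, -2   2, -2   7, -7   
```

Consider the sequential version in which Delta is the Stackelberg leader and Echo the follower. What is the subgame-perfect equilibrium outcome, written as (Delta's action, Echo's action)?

Solve by backward induction (Delta leads).
- Zero → Echo plays X (best of 0, 8, -7, -4); Delta gets 4.
- Light → Echo plays Y (best of 4, -3, 7, 4); Delta gets 7.
- Medium → Echo plays Y (best of -2, -1, 7, 2); Delta gets -7.
- Heavy → Echo plays W (best of 7, -2, -2, -7); Delta gets 8.
Delta's induced payoffs are 4, 7, -7, 8, so Delta commits to Heavy. Subgame-perfect outcome: (Heavy, W) with payoffs (8, 7).

(Heavy, W)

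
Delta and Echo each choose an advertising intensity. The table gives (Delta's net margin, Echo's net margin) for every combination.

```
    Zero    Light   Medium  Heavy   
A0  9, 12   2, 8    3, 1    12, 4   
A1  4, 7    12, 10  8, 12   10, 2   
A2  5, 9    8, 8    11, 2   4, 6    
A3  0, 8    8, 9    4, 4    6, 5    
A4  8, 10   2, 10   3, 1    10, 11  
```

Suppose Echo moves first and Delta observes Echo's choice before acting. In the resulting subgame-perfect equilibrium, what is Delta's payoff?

9

Delta best-responds to each possible Echo move:
- Zero: BR = A0, leader payoff 12.
- Light: BR = A1, leader payoff 10.
- Medium: BR = A2, leader payoff 2.
- Heavy: BR = A0, leader payoff 4.
Echo's induced payoffs are 12, 10, 2, 4, so Echo commits to Zero. Subgame-perfect outcome: (A0, Zero) with payoffs (9, 12).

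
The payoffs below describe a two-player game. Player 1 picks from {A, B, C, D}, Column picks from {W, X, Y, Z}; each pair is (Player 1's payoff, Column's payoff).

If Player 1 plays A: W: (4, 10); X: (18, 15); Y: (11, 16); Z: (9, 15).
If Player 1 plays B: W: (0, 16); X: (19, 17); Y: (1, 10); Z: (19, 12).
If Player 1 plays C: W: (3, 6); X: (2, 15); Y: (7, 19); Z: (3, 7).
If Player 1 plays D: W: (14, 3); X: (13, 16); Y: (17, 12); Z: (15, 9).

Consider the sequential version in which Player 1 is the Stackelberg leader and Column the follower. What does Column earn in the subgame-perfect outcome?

17

Work backward from Column's decision.
- A → Column plays Y (best of 10, 15, 16, 15); Player 1 gets 11.
- B → Column plays X (best of 16, 17, 10, 12); Player 1 gets 19.
- C → Column plays Y (best of 6, 15, 19, 7); Player 1 gets 7.
- D → Column plays X (best of 3, 16, 12, 9); Player 1 gets 13.
Player 1's induced payoffs are 11, 19, 7, 13, so Player 1 commits to B. Subgame-perfect outcome: (B, X) with payoffs (19, 17).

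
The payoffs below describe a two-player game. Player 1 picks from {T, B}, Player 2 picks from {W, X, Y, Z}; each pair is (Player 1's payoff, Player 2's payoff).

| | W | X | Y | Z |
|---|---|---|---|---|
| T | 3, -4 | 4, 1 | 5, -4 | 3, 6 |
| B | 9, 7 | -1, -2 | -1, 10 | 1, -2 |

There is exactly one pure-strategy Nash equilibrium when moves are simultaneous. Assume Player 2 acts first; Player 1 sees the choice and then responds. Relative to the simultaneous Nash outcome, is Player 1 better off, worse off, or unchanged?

Work backward from Player 1's decision.
- W → Player 1 plays B (best of 3, 9); Player 2 gets 7.
- X → Player 1 plays T (best of 4, -1); Player 2 gets 1.
- Y → Player 1 plays T (best of 5, -1); Player 2 gets -4.
- Z → Player 1 plays T (best of 3, 1); Player 2 gets 6.
Player 2's induced payoffs are 7, 1, -4, 6, so Player 2 commits to W. Subgame-perfect outcome: (B, W) with payoffs (9, 7).
Under simultaneous play:
Player 1's best replies: W→B; X→T; Y→T; Z→T.
Player 2's best replies: T→Z; B→Y.
Only (T, Z) has each player best-responding; Nash payoffs (3, 6).
Player 1 earns 9 sequentially versus 3 at the Nash outcome: better off.

better off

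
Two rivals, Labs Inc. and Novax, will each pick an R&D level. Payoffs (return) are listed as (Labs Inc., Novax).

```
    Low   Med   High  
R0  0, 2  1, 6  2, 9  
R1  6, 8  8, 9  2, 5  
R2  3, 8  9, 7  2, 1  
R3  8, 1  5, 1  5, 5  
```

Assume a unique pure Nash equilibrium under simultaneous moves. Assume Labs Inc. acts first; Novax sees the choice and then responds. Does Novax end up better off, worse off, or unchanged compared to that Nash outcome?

better off

Solve by backward induction (Labs Inc. leads).
- R0: BR = High, leader payoff 2.
- R1: BR = Med, leader payoff 8.
- R2: BR = Low, leader payoff 3.
- R3: BR = High, leader payoff 5.
Labs Inc.'s induced payoffs are 2, 8, 3, 5, so Labs Inc. commits to R1. Subgame-perfect outcome: (R1, Med) with payoffs (8, 9).
Under simultaneous play:
Labs Inc.'s best replies: Low→R3; Med→R2; High→R3.
Novax's best replies: R0→High; R1→Med; R2→Low; R3→High.
The unique mutual best reply is (R3, High), giving (5, 5).
Novax earns 9 sequentially versus 5 at the Nash outcome: better off.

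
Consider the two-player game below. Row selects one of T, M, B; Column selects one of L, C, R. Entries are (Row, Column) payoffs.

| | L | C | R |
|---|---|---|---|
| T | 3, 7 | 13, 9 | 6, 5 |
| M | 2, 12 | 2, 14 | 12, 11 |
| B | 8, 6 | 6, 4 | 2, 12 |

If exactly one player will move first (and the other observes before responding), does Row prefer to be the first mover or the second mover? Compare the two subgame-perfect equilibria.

If Row leads: Column's best replies are T→C, M→C, B→R; Row's induced payoffs 13, 2, 2; outcome (T, C), payoffs (13, 9).
If Column leads: Row's best replies are L→B, C→T, R→M; Column's induced payoffs 6, 9, 11; outcome (M, R), payoffs (12, 11).
Row gets 13 moving first and 12 moving second, so Row prefers to move first.

first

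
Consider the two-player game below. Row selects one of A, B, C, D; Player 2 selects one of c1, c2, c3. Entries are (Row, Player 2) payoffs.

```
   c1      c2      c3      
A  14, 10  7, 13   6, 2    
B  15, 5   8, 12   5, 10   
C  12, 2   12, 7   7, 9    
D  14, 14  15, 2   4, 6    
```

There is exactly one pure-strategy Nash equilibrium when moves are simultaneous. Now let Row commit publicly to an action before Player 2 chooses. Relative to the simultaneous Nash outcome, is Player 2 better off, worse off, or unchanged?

better off

Backward induction with Row moving first.
- A: BR = c2, leader payoff 7.
- B: BR = c2, leader payoff 8.
- C: BR = c3, leader payoff 7.
- D: BR = c1, leader payoff 14.
Maximizing over 7, 8, 7, 14, Row chooses D. Subgame-perfect outcome: (D, c1) with payoffs (14, 14).
Now find the simultaneous Nash equilibrium.
Row's best replies: c1→B; c2→D; c3→C.
Player 2's best replies: A→c2; B→c2; C→c3; D→c1.
The unique mutual best reply is (C, c3), giving (7, 9).
Player 2 earns 14 sequentially versus 9 at the Nash outcome: better off.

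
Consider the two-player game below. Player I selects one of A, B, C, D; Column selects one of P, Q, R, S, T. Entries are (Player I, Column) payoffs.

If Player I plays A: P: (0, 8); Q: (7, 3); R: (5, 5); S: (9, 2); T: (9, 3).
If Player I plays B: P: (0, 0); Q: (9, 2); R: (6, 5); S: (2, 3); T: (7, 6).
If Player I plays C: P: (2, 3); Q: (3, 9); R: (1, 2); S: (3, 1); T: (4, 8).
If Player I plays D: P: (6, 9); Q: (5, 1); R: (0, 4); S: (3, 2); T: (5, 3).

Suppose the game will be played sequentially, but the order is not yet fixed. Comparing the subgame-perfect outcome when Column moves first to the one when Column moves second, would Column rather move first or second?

If Player I leads: Column's best replies are A→P, B→T, C→Q, D→P; Player I's induced payoffs 0, 7, 3, 6; outcome (B, T), payoffs (7, 6).
If Column leads: Player I's best replies are P→D, Q→B, R→B, S→A, T→A; Column's induced payoffs 9, 2, 5, 2, 3; outcome (D, P), payoffs (6, 9).
Column gets 9 moving first and 6 moving second, so Column prefers to move first.

first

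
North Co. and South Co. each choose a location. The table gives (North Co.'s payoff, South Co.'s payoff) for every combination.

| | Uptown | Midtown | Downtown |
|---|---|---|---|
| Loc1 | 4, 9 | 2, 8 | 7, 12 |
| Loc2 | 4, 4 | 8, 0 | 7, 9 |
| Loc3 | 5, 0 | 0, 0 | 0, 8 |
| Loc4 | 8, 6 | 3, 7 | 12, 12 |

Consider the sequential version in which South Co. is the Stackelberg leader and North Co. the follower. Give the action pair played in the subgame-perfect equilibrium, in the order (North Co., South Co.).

(Loc4, Downtown)

Solve by backward induction (South Co. leads).
- Uptown: BR = Loc4, leader payoff 6.
- Midtown: BR = Loc2, leader payoff 0.
- Downtown: BR = Loc4, leader payoff 12.
South Co.'s induced payoffs are 6, 0, 12, so South Co. commits to Downtown. Subgame-perfect outcome: (Loc4, Downtown) with payoffs (12, 12).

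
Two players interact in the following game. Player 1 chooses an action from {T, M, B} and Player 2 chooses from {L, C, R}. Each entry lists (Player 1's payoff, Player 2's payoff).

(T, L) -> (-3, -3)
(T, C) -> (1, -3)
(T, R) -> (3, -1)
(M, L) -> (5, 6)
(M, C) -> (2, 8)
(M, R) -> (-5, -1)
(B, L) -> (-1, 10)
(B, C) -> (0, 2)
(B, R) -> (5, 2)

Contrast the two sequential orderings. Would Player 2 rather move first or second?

If Player 1 leads: Player 2's best replies are T→R, M→C, B→L; Player 1's induced payoffs 3, 2, -1; outcome (T, R), payoffs (3, -1).
If Player 2 leads: Player 1's best replies are L→M, C→M, R→B; Player 2's induced payoffs 6, 8, 2; outcome (M, C), payoffs (2, 8).
Player 2 gets 8 moving first and -1 moving second, so Player 2 prefers to move first.

first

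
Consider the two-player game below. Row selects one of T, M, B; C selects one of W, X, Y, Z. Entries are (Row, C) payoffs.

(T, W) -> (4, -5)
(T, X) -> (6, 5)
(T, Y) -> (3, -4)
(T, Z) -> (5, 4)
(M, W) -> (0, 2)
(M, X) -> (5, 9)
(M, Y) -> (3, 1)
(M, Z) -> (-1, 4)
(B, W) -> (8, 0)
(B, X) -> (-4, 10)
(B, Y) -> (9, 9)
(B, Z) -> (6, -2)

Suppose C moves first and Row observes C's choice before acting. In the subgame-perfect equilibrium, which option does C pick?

Y

Row best-responds to each possible C move:
- W → Row plays B (best of 4, 0, 8); C gets 0.
- X → Row plays T (best of 6, 5, -4); C gets 5.
- Y → Row plays B (best of 3, 3, 9); C gets 9.
- Z → Row plays B (best of 5, -1, 6); C gets -2.
Among 0, 5, 9, -2, the best is 9 at Y. Subgame-perfect outcome: (B, Y) with payoffs (9, 9).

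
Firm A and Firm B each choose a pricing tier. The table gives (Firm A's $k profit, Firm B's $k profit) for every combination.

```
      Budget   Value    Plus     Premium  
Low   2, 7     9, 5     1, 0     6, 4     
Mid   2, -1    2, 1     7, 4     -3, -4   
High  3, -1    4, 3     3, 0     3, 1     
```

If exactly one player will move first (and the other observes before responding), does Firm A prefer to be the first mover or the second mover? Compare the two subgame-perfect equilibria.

If Firm A leads: Firm B's best replies are Low→Budget, Mid→Plus, High→Value; Firm A's induced payoffs 2, 7, 4; outcome (Mid, Plus), payoffs (7, 4).
If Firm B leads: Firm A's best replies are Budget→High, Value→Low, Plus→Mid, Premium→Low; Firm B's induced payoffs -1, 5, 4, 4; outcome (Low, Value), payoffs (9, 5).
Firm A gets 7 moving first and 9 moving second, so Firm A prefers to move second.

second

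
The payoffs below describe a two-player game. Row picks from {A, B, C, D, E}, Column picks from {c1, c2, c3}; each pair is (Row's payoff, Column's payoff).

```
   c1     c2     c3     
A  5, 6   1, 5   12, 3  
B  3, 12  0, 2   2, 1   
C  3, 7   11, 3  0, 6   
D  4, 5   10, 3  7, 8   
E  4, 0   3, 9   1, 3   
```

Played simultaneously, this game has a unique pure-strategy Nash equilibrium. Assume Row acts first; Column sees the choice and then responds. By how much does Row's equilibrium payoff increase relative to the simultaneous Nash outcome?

2

Column best-responds to each possible Row move:
- A: BR = c1, leader payoff 5.
- B: BR = c1, leader payoff 3.
- C: BR = c1, leader payoff 3.
- D: BR = c3, leader payoff 7.
- E: BR = c2, leader payoff 3.
Among 5, 3, 3, 7, 3, the best is 7 at D. Subgame-perfect outcome: (D, c3) with payoffs (7, 8).
For the simultaneous game, intersect best replies.
Row's best replies: c1→A; c2→C; c3→A.
Column's best replies: A→c1; B→c1; C→c1; D→c3; E→c2.
Only (A, c1) has each player best-responding; Nash payoffs (5, 6).
Row's commitment gain: 7 − 5 = 2.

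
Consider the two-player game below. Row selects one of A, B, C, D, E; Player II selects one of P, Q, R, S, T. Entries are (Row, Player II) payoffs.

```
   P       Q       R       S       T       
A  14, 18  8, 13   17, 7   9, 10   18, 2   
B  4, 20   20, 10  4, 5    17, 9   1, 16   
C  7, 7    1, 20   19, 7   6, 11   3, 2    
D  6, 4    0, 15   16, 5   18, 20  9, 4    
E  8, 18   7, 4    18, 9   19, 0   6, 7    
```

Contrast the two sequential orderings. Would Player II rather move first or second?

second

If Row leads: Player II's best replies are A→P, B→P, C→Q, D→S, E→P; Row's induced payoffs 14, 4, 1, 18, 8; outcome (D, S), payoffs (18, 20).
If Player II leads: Row's best replies are P→A, Q→B, R→C, S→E, T→A; Player II's induced payoffs 18, 10, 7, 0, 2; outcome (A, P), payoffs (14, 18).
Player II gets 18 moving first and 20 moving second, so Player II prefers to move second.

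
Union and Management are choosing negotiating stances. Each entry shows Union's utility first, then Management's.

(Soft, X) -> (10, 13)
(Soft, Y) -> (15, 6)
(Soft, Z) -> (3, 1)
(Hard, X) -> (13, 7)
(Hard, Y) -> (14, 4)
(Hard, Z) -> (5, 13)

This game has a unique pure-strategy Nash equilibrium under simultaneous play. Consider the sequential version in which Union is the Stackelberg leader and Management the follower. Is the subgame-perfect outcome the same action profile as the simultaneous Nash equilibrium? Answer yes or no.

no

Solve by backward induction (Union leads).
- Soft: BR = X, leader payoff 10.
- Hard: BR = Z, leader payoff 5.
Among 10, 5, the best is 10 at Soft. Subgame-perfect outcome: (Soft, X) with payoffs (10, 13).
Now find the simultaneous Nash equilibrium.
Union's best replies: X→Hard; Y→Soft; Z→Hard.
Management's best replies: Soft→X; Hard→Z.
Only (Hard, Z) has each player best-responding; Nash payoffs (5, 13).
Sequential outcome (Soft, X) differs from the Nash profile (Hard, Z).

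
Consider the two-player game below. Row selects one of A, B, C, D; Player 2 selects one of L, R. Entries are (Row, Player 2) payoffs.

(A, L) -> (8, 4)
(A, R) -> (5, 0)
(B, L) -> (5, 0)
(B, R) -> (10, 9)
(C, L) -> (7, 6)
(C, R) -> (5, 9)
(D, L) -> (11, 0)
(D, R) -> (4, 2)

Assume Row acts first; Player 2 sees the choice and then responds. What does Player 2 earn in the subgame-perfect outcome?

9

Solve by backward induction (Row leads).
- A: BR = L, leader payoff 8.
- B: BR = R, leader payoff 10.
- C: BR = R, leader payoff 5.
- D: BR = R, leader payoff 4.
Among 8, 10, 5, 4, the best is 10 at B. Subgame-perfect outcome: (B, R) with payoffs (10, 9).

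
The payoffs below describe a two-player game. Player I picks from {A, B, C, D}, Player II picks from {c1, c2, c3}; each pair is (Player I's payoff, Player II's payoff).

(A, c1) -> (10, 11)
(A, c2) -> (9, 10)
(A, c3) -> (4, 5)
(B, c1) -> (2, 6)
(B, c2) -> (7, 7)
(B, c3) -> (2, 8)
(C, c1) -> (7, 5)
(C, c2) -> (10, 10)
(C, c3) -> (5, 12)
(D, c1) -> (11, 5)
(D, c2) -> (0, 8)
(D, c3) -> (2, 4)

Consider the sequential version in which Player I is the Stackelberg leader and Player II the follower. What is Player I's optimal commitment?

A

Solve by backward induction (Player I leads).
- A: BR = c1, leader payoff 10.
- B: BR = c3, leader payoff 2.
- C: BR = c3, leader payoff 5.
- D: BR = c2, leader payoff 0.
Among 10, 2, 5, 0, the best is 10 at A. Subgame-perfect outcome: (A, c1) with payoffs (10, 11).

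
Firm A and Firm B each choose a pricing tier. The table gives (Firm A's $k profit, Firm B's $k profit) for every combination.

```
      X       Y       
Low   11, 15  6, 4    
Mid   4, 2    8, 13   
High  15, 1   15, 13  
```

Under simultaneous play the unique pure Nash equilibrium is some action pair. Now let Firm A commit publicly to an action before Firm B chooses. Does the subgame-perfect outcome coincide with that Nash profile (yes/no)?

Backward induction with Firm A moving first.
- Low: Firm B compares 15, 4 and picks X; Firm A would get 11.
- Mid: Firm B compares 2, 13 and picks Y; Firm A would get 8.
- High: Firm B compares 1, 13 and picks Y; Firm A would get 15.
Firm A's induced payoffs are 11, 8, 15, so Firm A commits to High. Subgame-perfect outcome: (High, Y) with payoffs (15, 13).
Now find the simultaneous Nash equilibrium.
Firm A's best replies: X→High; Y→High.
Firm B's best replies: Low→X; Mid→Y; High→Y.
The unique mutual best reply is (High, Y), giving (15, 13).
Sequential outcome (High, Y) coincides with the Nash profile (High, Y).

yes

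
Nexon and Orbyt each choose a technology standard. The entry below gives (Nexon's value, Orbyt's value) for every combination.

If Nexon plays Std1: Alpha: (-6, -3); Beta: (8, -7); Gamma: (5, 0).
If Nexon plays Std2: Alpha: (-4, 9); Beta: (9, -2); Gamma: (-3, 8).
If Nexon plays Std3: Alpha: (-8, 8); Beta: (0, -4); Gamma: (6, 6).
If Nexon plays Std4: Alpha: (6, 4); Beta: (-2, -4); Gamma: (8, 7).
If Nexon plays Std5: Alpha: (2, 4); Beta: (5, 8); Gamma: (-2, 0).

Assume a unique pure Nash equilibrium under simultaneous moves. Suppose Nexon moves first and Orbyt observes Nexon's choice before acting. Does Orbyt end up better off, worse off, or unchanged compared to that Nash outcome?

Backward induction with Nexon moving first.
- Std1 → Orbyt plays Gamma (best of -3, -7, 0); Nexon gets 5.
- Std2 → Orbyt plays Alpha (best of 9, -2, 8); Nexon gets -4.
- Std3 → Orbyt plays Alpha (best of 8, -4, 6); Nexon gets -8.
- Std4 → Orbyt plays Gamma (best of 4, -4, 7); Nexon gets 8.
- Std5 → Orbyt plays Beta (best of 4, 8, 0); Nexon gets 5.
Nexon's induced payoffs are 5, -4, -8, 8, 5, so Nexon commits to Std4. Subgame-perfect outcome: (Std4, Gamma) with payoffs (8, 7).
Under simultaneous play:
Nexon's best replies: Alpha→Std4; Beta→Std2; Gamma→Std4.
Orbyt's best replies: Std1→Gamma; Std2→Alpha; Std3→Alpha; Std4→Gamma; Std5→Beta.
The unique mutual best reply is (Std4, Gamma), giving (8, 7).
Orbyt earns 7 sequentially versus 7 at the Nash outcome: unchanged.

unchanged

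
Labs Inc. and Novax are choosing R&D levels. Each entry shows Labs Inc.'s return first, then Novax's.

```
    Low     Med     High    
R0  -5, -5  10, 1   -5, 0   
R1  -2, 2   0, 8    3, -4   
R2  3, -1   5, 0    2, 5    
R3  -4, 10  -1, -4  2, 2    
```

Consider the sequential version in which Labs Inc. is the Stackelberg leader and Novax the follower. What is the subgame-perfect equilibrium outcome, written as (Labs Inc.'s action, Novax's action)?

Solve by backward induction (Labs Inc. leads).
- R0 → Novax plays Med (best of -5, 1, 0); Labs Inc. gets 10.
- R1 → Novax plays Med (best of 2, 8, -4); Labs Inc. gets 0.
- R2 → Novax plays High (best of -1, 0, 5); Labs Inc. gets 2.
- R3 → Novax plays Low (best of 10, -4, 2); Labs Inc. gets -4.
Among 10, 0, 2, -4, the best is 10 at R0. Subgame-perfect outcome: (R0, Med) with payoffs (10, 1).

(R0, Med)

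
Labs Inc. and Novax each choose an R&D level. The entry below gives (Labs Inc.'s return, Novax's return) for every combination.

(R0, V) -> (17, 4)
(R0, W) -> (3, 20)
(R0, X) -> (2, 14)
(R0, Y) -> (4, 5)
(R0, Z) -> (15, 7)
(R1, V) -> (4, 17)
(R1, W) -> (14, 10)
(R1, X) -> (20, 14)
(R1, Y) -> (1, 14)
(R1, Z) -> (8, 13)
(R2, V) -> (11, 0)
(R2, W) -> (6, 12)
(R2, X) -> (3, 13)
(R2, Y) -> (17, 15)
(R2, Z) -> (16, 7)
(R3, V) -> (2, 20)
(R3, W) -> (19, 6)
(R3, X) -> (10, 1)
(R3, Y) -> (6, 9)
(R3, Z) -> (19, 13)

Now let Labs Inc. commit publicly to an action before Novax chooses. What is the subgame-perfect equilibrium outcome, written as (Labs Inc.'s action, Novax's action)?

(R2, Y)

Novax best-responds to each possible Labs Inc. move:
- R0: BR = W, leader payoff 3.
- R1: BR = V, leader payoff 4.
- R2: BR = Y, leader payoff 17.
- R3: BR = V, leader payoff 2.
Labs Inc.'s induced payoffs are 3, 4, 17, 2, so Labs Inc. commits to R2. Subgame-perfect outcome: (R2, Y) with payoffs (17, 15).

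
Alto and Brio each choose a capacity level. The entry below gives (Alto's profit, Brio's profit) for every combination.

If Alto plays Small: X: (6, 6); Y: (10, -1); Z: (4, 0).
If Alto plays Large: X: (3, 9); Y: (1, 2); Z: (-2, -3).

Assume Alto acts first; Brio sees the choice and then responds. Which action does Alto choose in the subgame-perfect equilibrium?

Small

Solve by backward induction (Alto leads).
- Small: Brio compares 6, -1, 0 and picks X; Alto would get 6.
- Large: Brio compares 9, 2, -3 and picks X; Alto would get 3.
Among 6, 3, the best is 6 at Small. Subgame-perfect outcome: (Small, X) with payoffs (6, 6).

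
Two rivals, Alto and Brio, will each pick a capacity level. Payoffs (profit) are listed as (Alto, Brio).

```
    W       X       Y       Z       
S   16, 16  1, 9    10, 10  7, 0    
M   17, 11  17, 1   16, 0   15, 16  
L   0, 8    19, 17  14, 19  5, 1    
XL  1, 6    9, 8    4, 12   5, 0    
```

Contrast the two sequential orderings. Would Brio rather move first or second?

If Alto leads: Brio's best replies are S→W, M→Z, L→Y, XL→Y; Alto's induced payoffs 16, 15, 14, 4; outcome (S, W), payoffs (16, 16).
If Brio leads: Alto's best replies are W→M, X→L, Y→M, Z→M; Brio's induced payoffs 11, 17, 0, 16; outcome (L, X), payoffs (19, 17).
Brio gets 17 moving first and 16 moving second, so Brio prefers to move first.

first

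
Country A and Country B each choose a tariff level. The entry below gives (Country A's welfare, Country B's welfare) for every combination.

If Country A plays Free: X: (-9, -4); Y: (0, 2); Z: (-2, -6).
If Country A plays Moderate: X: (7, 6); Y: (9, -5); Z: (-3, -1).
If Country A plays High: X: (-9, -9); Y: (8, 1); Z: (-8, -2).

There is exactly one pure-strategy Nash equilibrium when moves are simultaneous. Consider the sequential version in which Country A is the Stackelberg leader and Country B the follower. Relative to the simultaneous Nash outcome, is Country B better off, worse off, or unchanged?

Work backward from Country B's decision.
- Free: Country B compares -4, 2, -6 and picks Y; Country A would get 0.
- Moderate: Country B compares 6, -5, -1 and picks X; Country A would get 7.
- High: Country B compares -9, 1, -2 and picks Y; Country A would get 8.
Maximizing over 0, 7, 8, Country A chooses High. Subgame-perfect outcome: (High, Y) with payoffs (8, 1).
For the simultaneous game, intersect best replies.
Country A's best replies: X→Moderate; Y→Moderate; Z→Free.
Country B's best replies: Free→Y; Moderate→X; High→Y.
Only (Moderate, X) has each player best-responding; Nash payoffs (7, 6).
Country B earns 1 sequentially versus 6 at the Nash outcome: worse off.

worse off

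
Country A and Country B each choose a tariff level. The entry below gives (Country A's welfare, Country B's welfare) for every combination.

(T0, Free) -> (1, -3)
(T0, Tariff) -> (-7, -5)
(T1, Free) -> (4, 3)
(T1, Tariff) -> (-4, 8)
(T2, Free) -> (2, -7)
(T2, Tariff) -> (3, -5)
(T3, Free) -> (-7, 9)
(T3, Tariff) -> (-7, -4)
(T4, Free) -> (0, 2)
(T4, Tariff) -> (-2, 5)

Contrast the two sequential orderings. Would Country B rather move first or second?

If Country A leads: Country B's best replies are T0→Free, T1→Tariff, T2→Tariff, T3→Free, T4→Tariff; Country A's induced payoffs 1, -4, 3, -7, -2; outcome (T2, Tariff), payoffs (3, -5).
If Country B leads: Country A's best replies are Free→T1, Tariff→T2; Country B's induced payoffs 3, -5; outcome (T1, Free), payoffs (4, 3).
Country B gets 3 moving first and -5 moving second, so Country B prefers to move first.

first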